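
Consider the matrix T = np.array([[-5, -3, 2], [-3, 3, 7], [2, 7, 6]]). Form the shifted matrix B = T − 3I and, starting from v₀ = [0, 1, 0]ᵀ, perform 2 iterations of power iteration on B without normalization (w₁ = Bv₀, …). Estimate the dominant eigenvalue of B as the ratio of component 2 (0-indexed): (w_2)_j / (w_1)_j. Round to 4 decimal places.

2.1429

B = T − 3I has rows (-8, -3, 2); (-3, 0, 7); (2, 7, 3)
w1 = Bv₀ = (-3, 0, 7)
w2 = Bw1 = (38, 58, 15)
Ratio: 15/7 = 2.1429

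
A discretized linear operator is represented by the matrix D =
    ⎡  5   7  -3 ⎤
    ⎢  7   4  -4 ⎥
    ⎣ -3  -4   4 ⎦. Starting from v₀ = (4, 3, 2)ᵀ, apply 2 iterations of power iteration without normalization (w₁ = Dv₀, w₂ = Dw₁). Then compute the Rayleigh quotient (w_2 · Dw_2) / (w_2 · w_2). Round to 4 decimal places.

w1 = Dv₀ = (5·4 + 7·3 + (-3)·2; 7·4 + 4·3 + (-4)·2; (-3)·4 + (-4)·3 + 4·2) = (35, 32, -16)
w2 = Dw1 = (5·35 + 7·32 + (-3)·(-16); 7·35 + 4·32 + (-4)·(-16); (-3)·35 + (-4)·32 + 4·(-16)) = (447, 437, -297)
Dw2 = (6185, 6065, -4277)
w2·Dw2 = 447·6185 + 437·6065 + (-297)·(-4277) = 6685369; w2·w2 = 447·447 + 437·437 + (-297)·(-297) = 478987
λ ≈ 6685369/478987 = 13.9573

λ ≈ 13.9573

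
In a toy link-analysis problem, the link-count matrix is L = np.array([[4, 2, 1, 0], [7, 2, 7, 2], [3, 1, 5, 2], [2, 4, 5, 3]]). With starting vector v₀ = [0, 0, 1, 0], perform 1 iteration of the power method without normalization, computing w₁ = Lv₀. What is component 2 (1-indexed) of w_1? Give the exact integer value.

w1 = Lv₀ = (1, 7, 5, 5)
The requested component of w1 is 7.

7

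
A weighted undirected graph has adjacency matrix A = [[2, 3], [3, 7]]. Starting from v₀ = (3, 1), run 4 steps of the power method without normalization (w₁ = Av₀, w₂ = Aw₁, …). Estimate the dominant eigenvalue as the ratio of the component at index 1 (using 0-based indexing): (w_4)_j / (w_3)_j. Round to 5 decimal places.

w1 = Av₀ = (2·3 + 3·1; 3·3 + 7·1) = (9, 16)
w2 = Aw1 = (2·9 + 3·16; 3·9 + 7·16) = (66, 139)
w3 = Aw2 = (549, 1171)
w4 = Aw3 = (4611, 9844)
Ratio at component: 9844 / 1171 = 8.40649

λ ≈ 8.40649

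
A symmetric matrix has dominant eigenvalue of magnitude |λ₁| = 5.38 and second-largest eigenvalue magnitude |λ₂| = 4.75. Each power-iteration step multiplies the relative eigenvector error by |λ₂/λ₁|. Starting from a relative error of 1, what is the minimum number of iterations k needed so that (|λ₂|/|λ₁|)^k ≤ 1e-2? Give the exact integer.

37

|λ₂/λ₁| = 4.75/5.38 = 0.88290
Need k ≥ ln(1e-2) / ln(0.88290) = -4.6052 / -0.1245 ≈ 36.976
Smallest integer k satisfying the bound: 37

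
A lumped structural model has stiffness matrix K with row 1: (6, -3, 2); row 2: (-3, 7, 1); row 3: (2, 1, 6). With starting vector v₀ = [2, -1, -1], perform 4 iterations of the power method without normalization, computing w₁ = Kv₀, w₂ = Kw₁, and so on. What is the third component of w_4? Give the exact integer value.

w1 = Kv₀ = (13, -14, -3)
w2 = Kw1 = (114, -140, -6)
w3 = Kw2 = (1092, -1328, 52)
w4 = Kw3 = (10640, -12520, 1168)
The requested component of w4 is 1168.

1168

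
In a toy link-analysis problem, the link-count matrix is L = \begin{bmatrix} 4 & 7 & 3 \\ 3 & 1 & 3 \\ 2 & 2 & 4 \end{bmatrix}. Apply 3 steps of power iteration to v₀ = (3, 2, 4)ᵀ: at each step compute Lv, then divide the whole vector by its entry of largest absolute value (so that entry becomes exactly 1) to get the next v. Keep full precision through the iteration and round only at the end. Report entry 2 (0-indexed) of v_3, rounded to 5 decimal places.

0.56472

Lv0 = (38.000000, 23.000000, 26.000000); divide by 38.000000 → v1 = (1.000000, 0.605263, 0.684211)
Lv1 = (10.289474, 5.657895, 5.947368); divide by 10.289474 → v2 = (1.000000, 0.549872, 0.578005)
Lv2 = (9.583120, 5.283887, 5.411765); divide by 9.583120 → v3 = (1.000000, 0.551374, 0.564718)
Requested entry of v3: 2116/3747 = 0.56472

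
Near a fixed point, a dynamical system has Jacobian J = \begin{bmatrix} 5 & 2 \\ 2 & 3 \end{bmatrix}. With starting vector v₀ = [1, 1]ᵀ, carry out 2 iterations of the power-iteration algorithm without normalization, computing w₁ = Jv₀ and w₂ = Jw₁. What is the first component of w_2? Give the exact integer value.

w1 = Jv₀ = (7, 5)
w2 = Jw1 = (45, 29)
The requested component of w2 is 45.

45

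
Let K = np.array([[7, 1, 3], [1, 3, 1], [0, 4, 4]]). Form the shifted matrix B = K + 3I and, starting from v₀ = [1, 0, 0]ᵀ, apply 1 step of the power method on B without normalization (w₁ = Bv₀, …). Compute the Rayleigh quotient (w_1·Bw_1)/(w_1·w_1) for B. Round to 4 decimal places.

μ ≈ 10.1584

B = K + 3I has rows (10, 1, 3); (1, 6, 1); (0, 4, 7)
w1 = Bv₀ = (10·1 + 1·0 + 3·0; 1·1 + 6·0 + 1·0; 0·1 + 4·0 + 7·0) = (10, 1, 0)
Bw1 = (101, 16, 4)
w1·Bw1 = 1026; w1·w1 = 101; μ ≈ 1026/101 = 10.1584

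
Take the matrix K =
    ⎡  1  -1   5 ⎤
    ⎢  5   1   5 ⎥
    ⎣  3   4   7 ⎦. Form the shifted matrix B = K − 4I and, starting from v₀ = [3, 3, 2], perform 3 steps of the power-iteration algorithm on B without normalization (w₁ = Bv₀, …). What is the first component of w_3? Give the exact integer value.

B = K − 4I has rows (-3, -1, 5); (5, -3, 5); (3, 4, 3)
w1 = Bv₀ = ((-3)·3 + (-1)·3 + 5·2; 5·3 + (-3)·3 + 5·2; 3·3 + 4·3 + 3·2) = (-2, 16, 27)
w2 = Bw1 = ((-3)·(-2) + (-1)·16 + 5·27; 5·(-2) + (-3)·16 + 5·27; 3·(-2) + 4·16 + 3·27) = (125, 77, 139)
w3 = Bw2 = (243, 1089, 1100)
Requested component of w3: 243

243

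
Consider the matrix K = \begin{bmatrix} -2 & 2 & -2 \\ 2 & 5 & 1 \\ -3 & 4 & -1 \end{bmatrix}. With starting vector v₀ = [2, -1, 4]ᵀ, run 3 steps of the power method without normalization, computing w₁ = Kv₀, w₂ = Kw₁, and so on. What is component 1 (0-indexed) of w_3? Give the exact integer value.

w1 = Kv₀ = ((-2)·2 + 2·(-1) + (-2)·4; 2·2 + 5·(-1) + 1·4; (-3)·2 + 4·(-1) + (-1)·4) = (-14, 3, -14)
w2 = Kw1 = ((-2)·(-14) + 2·3 + (-2)·(-14); 2·(-14) + 5·3 + 1·(-14); (-3)·(-14) + 4·3 + (-1)·(-14)) = (62, -27, 68)
w3 = Kw2 = (-314, 57, -362)
The requested component of w3 is 57.

57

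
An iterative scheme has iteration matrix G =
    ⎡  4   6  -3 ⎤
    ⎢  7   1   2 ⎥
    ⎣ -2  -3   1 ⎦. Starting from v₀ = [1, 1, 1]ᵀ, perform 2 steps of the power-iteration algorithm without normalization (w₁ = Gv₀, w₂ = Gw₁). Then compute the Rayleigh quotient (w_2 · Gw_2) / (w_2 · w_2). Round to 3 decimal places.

λ ≈ 9.235

w1 = Gv₀ = (7, 10, -4)
w2 = Gw1 = (100, 51, -48)
Gw2 = (850, 655, -401)
w2·Gw2 = 100·850 + 51·655 + (-48)·(-401) = 137653; w2·w2 = 100·100 + 51·51 + (-48)·(-48) = 14905
λ ≈ 137653/14905 = 9.235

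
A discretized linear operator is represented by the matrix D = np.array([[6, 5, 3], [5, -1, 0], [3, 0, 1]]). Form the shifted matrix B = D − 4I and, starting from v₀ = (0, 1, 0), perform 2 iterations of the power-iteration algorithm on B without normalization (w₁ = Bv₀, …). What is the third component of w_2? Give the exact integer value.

B = D − 4I has rows (2, 5, 3); (5, -5, 0); (3, 0, -3)
w1 = Bv₀ = (5, -5, 0)
w2 = Bw1 = (-15, 50, 15)
Requested component of w2: 15

15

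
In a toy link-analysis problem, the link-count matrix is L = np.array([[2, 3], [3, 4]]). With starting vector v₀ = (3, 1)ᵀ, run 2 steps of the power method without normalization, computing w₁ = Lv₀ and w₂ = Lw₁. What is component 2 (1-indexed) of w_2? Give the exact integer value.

79

w1 = Lv₀ = (2·3 + 3·1; 3·3 + 4·1) = (9, 13)
w2 = Lw1 = (2·9 + 3·13; 3·9 + 4·13) = (57, 79)
The requested component of w2 is 79.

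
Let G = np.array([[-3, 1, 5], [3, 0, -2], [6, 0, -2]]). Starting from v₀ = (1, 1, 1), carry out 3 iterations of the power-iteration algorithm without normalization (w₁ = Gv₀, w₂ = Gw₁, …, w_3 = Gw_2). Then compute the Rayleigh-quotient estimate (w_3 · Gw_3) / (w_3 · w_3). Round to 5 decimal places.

w1 = Gv₀ = (3, 1, 4)
w2 = Gw1 = (12, 1, 10)
w3 = Gw2 = (15, 16, 52)
Gw3 = (231, -59, -14)
w3·Gw3 = 15·231 + 16·(-59) + 52·(-14) = 1793; w3·w3 = 15·15 + 16·16 + 52·52 = 3185
λ ≈ 1793/3185 = 0.56295

0.56295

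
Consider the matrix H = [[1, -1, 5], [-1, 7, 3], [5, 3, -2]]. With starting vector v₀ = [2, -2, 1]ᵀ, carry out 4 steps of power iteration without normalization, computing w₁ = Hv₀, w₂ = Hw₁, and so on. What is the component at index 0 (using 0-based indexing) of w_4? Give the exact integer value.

190

w1 = Hv₀ = (1·2 + (-1)·(-2) + 5·1; (-1)·2 + 7·(-2) + 3·1; 5·2 + 3·(-2) + (-2)·1) = (9, -13, 2)
w2 = Hw1 = (1·9 + (-1)·(-13) + 5·2; (-1)·9 + 7·(-13) + 3·2; 5·9 + 3·(-13) + (-2)·2) = (32, -94, 2)
w3 = Hw2 = (136, -684, -126)
w4 = Hw3 = (190, -5302, -1120)
The requested component of w4 is 190.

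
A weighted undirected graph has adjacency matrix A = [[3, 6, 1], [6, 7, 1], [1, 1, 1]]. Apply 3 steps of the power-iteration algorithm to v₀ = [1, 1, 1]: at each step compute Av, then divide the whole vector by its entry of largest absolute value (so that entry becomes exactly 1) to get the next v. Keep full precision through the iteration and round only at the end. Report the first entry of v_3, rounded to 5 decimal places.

0.72414

Av0 = (10.000000, 14.000000, 3.000000); divide by 14.000000 → v1 = (0.714286, 1.000000, 0.214286)
Av1 = (8.357143, 11.500000, 1.928571); divide by 11.500000 → v2 = (0.726708, 1.000000, 0.167702)
Av2 = (8.347826, 11.527950, 1.894410); divide by 11.527950 → v3 = (0.724138, 1.000000, 0.164332)
Requested entry of v3: 1344/1856 = 0.72414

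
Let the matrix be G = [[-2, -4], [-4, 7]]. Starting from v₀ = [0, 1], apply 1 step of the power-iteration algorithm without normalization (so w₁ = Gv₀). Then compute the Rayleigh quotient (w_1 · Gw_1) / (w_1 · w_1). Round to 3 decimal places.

λ ≈ 8.231

w1 = Gv₀ = ((-2)·0 + (-4)·1; (-4)·0 + 7·1) = (-4, 7)
Gw1 = (-20, 65)
w1·Gw1 = (-4)·(-20) + 7·65 = 535; w1·w1 = (-4)·(-4) + 7·7 = 65
λ ≈ 535/65 = 8.231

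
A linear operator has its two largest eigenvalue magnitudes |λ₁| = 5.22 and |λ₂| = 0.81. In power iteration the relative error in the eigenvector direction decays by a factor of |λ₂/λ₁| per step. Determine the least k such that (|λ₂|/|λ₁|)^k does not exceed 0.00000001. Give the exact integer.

10

|λ₂/λ₁| = 0.81/5.22 = 0.15517
Need k ≥ ln(0.00000001) / ln(0.15517) = -18.4207 / -1.8632 ≈ 9.886
Smallest integer k satisfying the bound: 10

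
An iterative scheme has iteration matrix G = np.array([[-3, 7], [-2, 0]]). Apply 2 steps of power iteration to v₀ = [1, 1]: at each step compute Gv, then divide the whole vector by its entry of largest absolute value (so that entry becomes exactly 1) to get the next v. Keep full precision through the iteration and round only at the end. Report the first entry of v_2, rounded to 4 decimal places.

Gv0 = (4.00000, -2.00000); divide by 4.00000 → v1 = (1.00000, -0.50000)
Gv1 = (-6.50000, -2.00000); divide by -6.50000 → v2 = (1.00000, 0.30769)
Requested entry of v2: -26/-26 = 1.0000

1.0000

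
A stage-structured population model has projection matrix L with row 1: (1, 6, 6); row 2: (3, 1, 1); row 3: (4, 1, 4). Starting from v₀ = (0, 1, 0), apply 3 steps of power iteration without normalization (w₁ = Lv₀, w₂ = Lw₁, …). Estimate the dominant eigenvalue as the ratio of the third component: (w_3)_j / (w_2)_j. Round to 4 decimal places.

w1 = Lv₀ = (1·0 + 6·1 + 6·0; 3·0 + 1·1 + 1·0; 4·0 + 1·1 + 4·0) = (6, 1, 1)
w2 = Lw1 = (1·6 + 6·1 + 6·1; 3·6 + 1·1 + 1·1; 4·6 + 1·1 + 4·1) = (18, 20, 29)
w3 = Lw2 = (312, 103, 208)
Ratio at component: 208 / 29 = 7.1724

7.1724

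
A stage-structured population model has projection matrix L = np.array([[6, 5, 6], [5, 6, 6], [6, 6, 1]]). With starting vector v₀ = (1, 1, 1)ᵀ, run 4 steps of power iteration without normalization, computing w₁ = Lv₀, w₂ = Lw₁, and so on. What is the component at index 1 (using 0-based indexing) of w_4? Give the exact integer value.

w1 = Lv₀ = (17, 17, 13)
w2 = Lw1 = (265, 265, 217)
w3 = Lw2 = (4217, 4217, 3397)
w4 = Lw3 = (66769, 66769, 54001)
The requested component of w4 is 66769.

66769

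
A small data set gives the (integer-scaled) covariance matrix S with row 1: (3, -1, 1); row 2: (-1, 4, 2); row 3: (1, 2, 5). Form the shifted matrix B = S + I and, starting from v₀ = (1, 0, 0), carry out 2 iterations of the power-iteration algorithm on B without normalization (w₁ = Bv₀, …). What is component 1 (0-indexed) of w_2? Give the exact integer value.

-7

B = S + I has rows (4, -1, 1); (-1, 5, 2); (1, 2, 6)
w1 = Bv₀ = (4, -1, 1)
w2 = Bw1 = (18, -7, 8)
Requested component of w2: -7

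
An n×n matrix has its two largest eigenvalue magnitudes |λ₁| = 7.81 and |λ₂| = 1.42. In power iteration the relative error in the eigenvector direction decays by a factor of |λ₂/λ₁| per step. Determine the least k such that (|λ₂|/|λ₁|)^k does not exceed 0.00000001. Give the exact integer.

11

|λ₂/λ₁| = 1.42/7.81 = 0.18182
Need k ≥ ln(0.00000001) / ln(0.18182) = -18.4207 / -1.7047 ≈ 10.806
Smallest integer k satisfying the bound: 11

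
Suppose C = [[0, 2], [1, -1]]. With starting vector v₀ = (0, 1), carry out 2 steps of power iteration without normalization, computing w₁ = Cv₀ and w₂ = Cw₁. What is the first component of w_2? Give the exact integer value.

-2

w1 = Cv₀ = (2, -1)
w2 = Cw1 = (-2, 3)
The requested component of w2 is -2.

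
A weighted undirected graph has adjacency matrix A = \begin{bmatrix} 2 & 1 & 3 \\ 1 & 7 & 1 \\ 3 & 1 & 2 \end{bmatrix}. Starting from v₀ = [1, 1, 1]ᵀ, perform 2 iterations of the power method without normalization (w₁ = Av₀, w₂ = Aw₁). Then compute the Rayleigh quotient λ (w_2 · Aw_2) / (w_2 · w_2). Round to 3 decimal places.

w1 = Av₀ = (2·1 + 1·1 + 3·1; 1·1 + 7·1 + 1·1; 3·1 + 1·1 + 2·1) = (6, 9, 6)
w2 = Aw1 = (2·6 + 1·9 + 3·6; 1·6 + 7·9 + 1·6; 3·6 + 1·9 + 2·6) = (39, 75, 39)
Aw2 = (270, 603, 270)
w2·Aw2 = 39·270 + 75·603 + 39·270 = 66285; w2·w2 = 39·39 + 75·75 + 39·39 = 8667
λ ≈ 66285/8667 = 7.648

λ ≈ 7.648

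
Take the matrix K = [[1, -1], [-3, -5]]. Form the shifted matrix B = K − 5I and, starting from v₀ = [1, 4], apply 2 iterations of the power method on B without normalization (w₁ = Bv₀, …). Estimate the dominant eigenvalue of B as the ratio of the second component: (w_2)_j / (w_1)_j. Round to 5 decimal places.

B = K − 5I has rows (-4, -1); (-3, -10)
w1 = Bv₀ = ((-4)·1 + (-1)·4; (-3)·1 + (-10)·4) = (-8, -43)
w2 = Bw1 = ((-4)·(-8) + (-1)·(-43); (-3)·(-8) + (-10)·(-43)) = (75, 454)
Ratio: 454/-43 = -10.55814

μ ≈ -10.55814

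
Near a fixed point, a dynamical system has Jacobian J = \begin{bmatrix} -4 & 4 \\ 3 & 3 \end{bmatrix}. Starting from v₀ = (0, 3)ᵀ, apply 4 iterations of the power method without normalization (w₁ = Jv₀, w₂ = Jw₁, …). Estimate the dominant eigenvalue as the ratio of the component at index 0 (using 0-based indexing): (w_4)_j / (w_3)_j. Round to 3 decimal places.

λ ≈ -1.960

w1 = Jv₀ = ((-4)·0 + 4·3; 3·0 + 3·3) = (12, 9)
w2 = Jw1 = ((-4)·12 + 4·9; 3·12 + 3·9) = (-12, 63)
w3 = Jw2 = (300, 153)
w4 = Jw3 = (-588, 1359)
Ratio at component: -588 / 300 = -1.960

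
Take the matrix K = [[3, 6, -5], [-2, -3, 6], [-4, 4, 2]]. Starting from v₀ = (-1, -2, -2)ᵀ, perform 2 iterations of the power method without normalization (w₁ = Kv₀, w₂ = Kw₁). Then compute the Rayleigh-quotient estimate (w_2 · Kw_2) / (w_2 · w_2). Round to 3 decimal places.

w1 = Kv₀ = (-5, -4, -8)
w2 = Kw1 = (1, -26, -12)
Kw2 = (-93, 4, -132)
w2·Kw2 = 1·(-93) + (-26)·4 + (-12)·(-132) = 1387; w2·w2 = 1·1 + (-26)·(-26) + (-12)·(-12) = 821
λ ≈ 1387/821 = 1.689

λ ≈ 1.689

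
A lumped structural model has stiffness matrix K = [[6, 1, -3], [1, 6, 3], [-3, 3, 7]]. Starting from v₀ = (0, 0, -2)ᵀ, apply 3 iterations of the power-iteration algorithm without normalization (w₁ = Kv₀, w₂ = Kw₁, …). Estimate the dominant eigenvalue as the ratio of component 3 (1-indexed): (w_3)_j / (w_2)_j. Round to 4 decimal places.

10.2239

w1 = Kv₀ = (6, -6, -14)
w2 = Kw1 = (72, -72, -134)
w3 = Kw2 = (762, -762, -1370)
Ratio at component: -1370 / -134 = 10.2239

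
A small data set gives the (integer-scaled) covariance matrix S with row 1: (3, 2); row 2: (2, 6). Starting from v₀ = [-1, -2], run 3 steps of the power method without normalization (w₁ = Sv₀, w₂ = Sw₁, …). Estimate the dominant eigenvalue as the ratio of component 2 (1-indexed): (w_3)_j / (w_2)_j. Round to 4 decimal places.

w1 = Sv₀ = (3·(-1) + 2·(-2); 2·(-1) + 6·(-2)) = (-7, -14)
w2 = Sw1 = (3·(-7) + 2·(-14); 2·(-7) + 6·(-14)) = (-49, -98)
w3 = Sw2 = (-343, -686)
Ratio at component: -686 / -98 = 7.0000

λ ≈ 7.0000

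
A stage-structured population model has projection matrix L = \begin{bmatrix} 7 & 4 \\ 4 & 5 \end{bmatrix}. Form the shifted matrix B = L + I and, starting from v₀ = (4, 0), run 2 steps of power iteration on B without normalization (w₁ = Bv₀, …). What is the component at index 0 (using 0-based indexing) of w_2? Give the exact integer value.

320

B = L + I has rows (8, 4); (4, 6)
w1 = Bv₀ = (8·4 + 4·0; 4·4 + 6·0) = (32, 16)
w2 = Bw1 = (8·32 + 4·16; 4·32 + 6·16) = (320, 224)
Requested component of w2: 320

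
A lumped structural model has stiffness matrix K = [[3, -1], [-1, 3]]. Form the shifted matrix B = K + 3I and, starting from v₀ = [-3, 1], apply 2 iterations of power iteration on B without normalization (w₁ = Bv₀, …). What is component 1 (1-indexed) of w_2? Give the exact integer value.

-123

B = K + 3I has rows (6, -1); (-1, 6)
w1 = Bv₀ = (-19, 9)
w2 = Bw1 = (-123, 73)
Requested component of w2: -123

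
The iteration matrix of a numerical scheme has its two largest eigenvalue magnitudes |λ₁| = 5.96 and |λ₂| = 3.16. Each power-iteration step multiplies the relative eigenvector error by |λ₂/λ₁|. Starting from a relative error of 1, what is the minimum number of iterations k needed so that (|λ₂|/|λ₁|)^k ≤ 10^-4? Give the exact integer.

15

|λ₂/λ₁| = 3.16/5.96 = 0.53020
Need k ≥ ln(10^-4) / ln(0.53020) = -9.2103 / -0.6345 ≈ 14.516
Smallest integer k satisfying the bound: 15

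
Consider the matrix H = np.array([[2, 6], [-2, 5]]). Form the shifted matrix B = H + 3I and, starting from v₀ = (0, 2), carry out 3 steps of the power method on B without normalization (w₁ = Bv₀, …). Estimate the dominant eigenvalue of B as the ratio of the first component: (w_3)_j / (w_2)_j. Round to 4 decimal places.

B = H + 3I has rows (5, 6); (-2, 8)
w1 = Bv₀ = (5·0 + 6·2; (-2)·0 + 8·2) = (12, 16)
w2 = Bw1 = (5·12 + 6·16; (-2)·12 + 8·16) = (156, 104)
w3 = Bw2 = (1404, 520)
Ratio: 1404/156 = 9.0000

μ ≈ 9.0000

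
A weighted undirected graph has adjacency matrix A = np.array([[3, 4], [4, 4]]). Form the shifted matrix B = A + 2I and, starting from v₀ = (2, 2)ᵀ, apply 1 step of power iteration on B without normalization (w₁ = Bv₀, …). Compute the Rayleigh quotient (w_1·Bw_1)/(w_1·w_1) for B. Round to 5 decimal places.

9.53039

B = A + 2I has rows (5, 4); (4, 6)
w1 = Bv₀ = (5·2 + 4·2; 4·2 + 6·2) = (18, 20)
Bw1 = (170, 192)
w1·Bw1 = 6900; w1·w1 = 724; μ ≈ 6900/724 = 9.53039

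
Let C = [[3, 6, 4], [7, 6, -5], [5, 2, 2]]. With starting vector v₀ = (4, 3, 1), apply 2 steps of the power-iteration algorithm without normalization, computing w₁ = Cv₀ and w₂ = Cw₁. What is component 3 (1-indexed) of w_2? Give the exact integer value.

308

w1 = Cv₀ = (34, 41, 28)
w2 = Cw1 = (460, 344, 308)
The requested component of w2 is 308.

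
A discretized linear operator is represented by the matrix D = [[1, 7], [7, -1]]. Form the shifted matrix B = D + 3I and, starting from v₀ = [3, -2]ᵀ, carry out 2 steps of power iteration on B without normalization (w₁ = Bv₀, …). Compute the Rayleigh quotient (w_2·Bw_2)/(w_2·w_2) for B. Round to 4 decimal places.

B = D + 3I has rows (4, 7); (7, 2)
w1 = Bv₀ = (4·3 + 7·(-2); 7·3 + 2·(-2)) = (-2, 17)
w2 = Bw1 = (4·(-2) + 7·17; 7·(-2) + 2·17) = (111, 20)
Bw2 = (584, 817)
w2·Bw2 = 81164; w2·w2 = 12721; μ ≈ 81164/12721 = 6.3803

6.3803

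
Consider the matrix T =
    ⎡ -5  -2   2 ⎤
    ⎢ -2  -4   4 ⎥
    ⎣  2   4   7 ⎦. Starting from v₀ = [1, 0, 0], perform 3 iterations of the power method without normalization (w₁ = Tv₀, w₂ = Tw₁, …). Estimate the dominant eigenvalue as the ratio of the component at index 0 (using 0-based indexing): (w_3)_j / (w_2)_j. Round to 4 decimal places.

w1 = Tv₀ = ((-5)·1 + (-2)·0 + 2·0; (-2)·1 + (-4)·0 + 4·0; 2·1 + 4·0 + 7·0) = (-5, -2, 2)
w2 = Tw1 = ((-5)·(-5) + (-2)·(-2) + 2·2; (-2)·(-5) + (-4)·(-2) + 4·2; 2·(-5) + 4·(-2) + 7·2) = (33, 26, -4)
w3 = Tw2 = (-225, -186, 142)
Ratio at component: -225 / 33 = -6.8182

λ ≈ -6.8182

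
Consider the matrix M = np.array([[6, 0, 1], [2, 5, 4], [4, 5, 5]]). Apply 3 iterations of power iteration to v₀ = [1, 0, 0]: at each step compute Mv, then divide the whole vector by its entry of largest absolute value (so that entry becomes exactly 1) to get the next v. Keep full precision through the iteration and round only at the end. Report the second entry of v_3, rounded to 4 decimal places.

Mv0 = (6.00000, 2.00000, 4.00000); divide by 6.00000 → v1 = (1.00000, 0.33333, 0.66667)
Mv1 = (6.66667, 6.33333, 9.00000); divide by 9.00000 → v2 = (0.74074, 0.70370, 1.00000)
Mv2 = (5.44444, 9.00000, 11.48148); divide by 11.48148 → v3 = (0.47419, 0.78387, 1.00000)
Requested entry of v3: 486/620 = 0.7839

0.7839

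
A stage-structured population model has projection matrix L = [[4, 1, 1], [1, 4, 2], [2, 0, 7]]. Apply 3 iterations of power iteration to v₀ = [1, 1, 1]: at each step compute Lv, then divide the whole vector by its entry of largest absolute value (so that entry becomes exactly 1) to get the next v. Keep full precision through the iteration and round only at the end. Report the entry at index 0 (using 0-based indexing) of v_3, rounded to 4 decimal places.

0.4744

Lv0 = (6.00000, 7.00000, 9.00000); divide by 9.00000 → v1 = (0.66667, 0.77778, 1.00000)
Lv1 = (4.44444, 5.77778, 8.33333); divide by 8.33333 → v2 = (0.53333, 0.69333, 1.00000)
Lv2 = (3.82667, 5.30667, 8.06667); divide by 8.06667 → v3 = (0.47438, 0.65785, 1.00000)
Requested entry of v3: 287/605 = 0.4744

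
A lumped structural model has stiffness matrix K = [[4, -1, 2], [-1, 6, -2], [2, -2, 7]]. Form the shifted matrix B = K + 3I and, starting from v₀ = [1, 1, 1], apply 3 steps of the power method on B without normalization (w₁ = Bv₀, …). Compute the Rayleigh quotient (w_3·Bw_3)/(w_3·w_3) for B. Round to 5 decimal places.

B = K + 3I has rows (7, -1, 2); (-1, 9, -2); (2, -2, 10)
w1 = Bv₀ = (7·1 + (-1)·1 + 2·1; (-1)·1 + 9·1 + (-2)·1; 2·1 + (-2)·1 + 10·1) = (8, 6, 10)
w2 = Bw1 = (7·8 + (-1)·6 + 2·10; (-1)·8 + 9·6 + (-2)·10; 2·8 + (-2)·6 + 10·10) = (70, 26, 104)
w3 = Bw2 = (672, -44, 1128)
Bw3 = (7004, -3324, 12712)
w3·Bw3 = 19192080; w3·w3 = 1725904; μ ≈ 19192080/1725904 = 11.12002

11.12002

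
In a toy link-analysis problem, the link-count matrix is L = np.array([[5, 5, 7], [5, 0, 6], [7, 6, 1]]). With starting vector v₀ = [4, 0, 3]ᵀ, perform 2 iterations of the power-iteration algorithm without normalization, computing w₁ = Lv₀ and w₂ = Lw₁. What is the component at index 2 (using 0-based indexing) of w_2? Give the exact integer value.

546

w1 = Lv₀ = (41, 38, 31)
w2 = Lw1 = (612, 391, 546)
The requested component of w2 is 546.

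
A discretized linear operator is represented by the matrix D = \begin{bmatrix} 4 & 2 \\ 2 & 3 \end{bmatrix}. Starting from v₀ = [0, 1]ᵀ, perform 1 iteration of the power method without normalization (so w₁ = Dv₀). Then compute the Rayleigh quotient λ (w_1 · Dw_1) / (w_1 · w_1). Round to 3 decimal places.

5.154

w1 = Dv₀ = (2, 3)
Dw1 = (14, 13)
w1·Dw1 = 2·14 + 3·13 = 67; w1·w1 = 2·2 + 3·3 = 13
λ ≈ 67/13 = 5.154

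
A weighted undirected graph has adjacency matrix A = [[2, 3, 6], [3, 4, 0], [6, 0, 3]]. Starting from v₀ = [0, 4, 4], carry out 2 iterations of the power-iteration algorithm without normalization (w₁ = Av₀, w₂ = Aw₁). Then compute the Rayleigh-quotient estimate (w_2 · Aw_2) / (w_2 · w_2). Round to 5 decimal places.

w1 = Av₀ = (36, 16, 12)
w2 = Aw1 = (192, 172, 252)
Aw2 = (2412, 1264, 1908)
w2·Aw2 = 192·2412 + 172·1264 + 252·1908 = 1161328; w2·w2 = 192·192 + 172·172 + 252·252 = 129952
λ ≈ 1161328/129952 = 8.93659

8.93659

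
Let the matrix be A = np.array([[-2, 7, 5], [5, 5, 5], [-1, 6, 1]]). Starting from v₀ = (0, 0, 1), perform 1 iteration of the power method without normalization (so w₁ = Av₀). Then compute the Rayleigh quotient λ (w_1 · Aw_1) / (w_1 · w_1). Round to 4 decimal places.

8.8431

w1 = Av₀ = (5, 5, 1)
Aw1 = (30, 55, 26)
w1·Aw1 = 5·30 + 5·55 + 1·26 = 451; w1·w1 = 5·5 + 5·5 + 1·1 = 51
λ ≈ 451/51 = 8.8431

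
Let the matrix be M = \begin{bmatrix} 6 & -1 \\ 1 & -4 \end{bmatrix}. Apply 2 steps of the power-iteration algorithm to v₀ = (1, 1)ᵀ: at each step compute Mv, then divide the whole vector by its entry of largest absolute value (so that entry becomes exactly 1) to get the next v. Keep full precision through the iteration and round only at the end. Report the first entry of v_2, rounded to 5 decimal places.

1.00000

Mv0 = (5.000000, -3.000000); divide by 5.000000 → v1 = (1.000000, -0.600000)
Mv1 = (6.600000, 3.400000); divide by 6.600000 → v2 = (1.000000, 0.515152)
Requested entry of v2: 33/33 = 1.00000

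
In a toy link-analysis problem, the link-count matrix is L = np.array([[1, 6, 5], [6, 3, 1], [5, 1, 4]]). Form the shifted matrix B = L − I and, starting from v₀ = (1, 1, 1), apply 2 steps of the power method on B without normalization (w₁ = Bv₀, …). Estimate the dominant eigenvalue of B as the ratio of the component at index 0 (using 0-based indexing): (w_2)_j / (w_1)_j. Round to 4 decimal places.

μ ≈ 9.0000

B = L − I has rows (0, 6, 5); (6, 2, 1); (5, 1, 3)
w1 = Bv₀ = (11, 9, 9)
w2 = Bw1 = (99, 93, 91)
Ratio: 99/11 = 9.0000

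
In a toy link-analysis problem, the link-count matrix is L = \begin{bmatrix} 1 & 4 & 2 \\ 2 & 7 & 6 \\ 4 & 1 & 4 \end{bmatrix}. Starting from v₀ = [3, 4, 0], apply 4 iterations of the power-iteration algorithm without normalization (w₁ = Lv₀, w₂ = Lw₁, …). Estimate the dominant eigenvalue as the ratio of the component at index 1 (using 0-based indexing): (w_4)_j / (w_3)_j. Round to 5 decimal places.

10.71507

w1 = Lv₀ = (19, 34, 16)
w2 = Lw1 = (187, 372, 174)
w3 = Lw2 = (2023, 4022, 1816)
w4 = Lw3 = (21743, 43096, 19378)
Ratio at component: 43096 / 4022 = 10.71507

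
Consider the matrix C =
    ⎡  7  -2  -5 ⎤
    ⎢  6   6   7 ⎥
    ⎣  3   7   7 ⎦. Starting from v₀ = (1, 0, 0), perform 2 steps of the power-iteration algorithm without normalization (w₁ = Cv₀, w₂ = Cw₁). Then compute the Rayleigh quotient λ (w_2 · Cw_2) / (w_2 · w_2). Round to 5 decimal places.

w1 = Cv₀ = (7·1 + (-2)·0 + (-5)·0; 6·1 + 6·0 + 7·0; 3·1 + 7·0 + 7·0) = (7, 6, 3)
w2 = Cw1 = (7·7 + (-2)·6 + (-5)·3; 6·7 + 6·6 + 7·3; 3·7 + 7·6 + 7·3) = (22, 99, 84)
Cw2 = (-464, 1314, 1347)
w2·Cw2 = 22·(-464) + 99·1314 + 84·1347 = 233026; w2·w2 = 22·22 + 99·99 + 84·84 = 17341
λ ≈ 233026/17341 = 13.43786

13.43786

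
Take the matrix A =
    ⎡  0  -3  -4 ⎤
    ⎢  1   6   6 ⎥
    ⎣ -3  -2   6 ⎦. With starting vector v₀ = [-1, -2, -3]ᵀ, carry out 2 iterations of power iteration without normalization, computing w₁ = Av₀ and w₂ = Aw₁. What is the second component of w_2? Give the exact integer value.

-234

w1 = Av₀ = (18, -31, -11)
w2 = Aw1 = (137, -234, -58)
The requested component of w2 is -234.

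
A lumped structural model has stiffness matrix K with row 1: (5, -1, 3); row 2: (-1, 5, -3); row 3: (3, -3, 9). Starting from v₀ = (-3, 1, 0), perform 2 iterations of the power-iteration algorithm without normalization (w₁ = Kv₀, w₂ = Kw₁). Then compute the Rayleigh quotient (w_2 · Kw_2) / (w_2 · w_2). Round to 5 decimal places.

w1 = Kv₀ = (5·(-3) + (-1)·1 + 3·0; (-1)·(-3) + 5·1 + (-3)·0; 3·(-3) + (-3)·1 + 9·0) = (-16, 8, -12)
w2 = Kw1 = (5·(-16) + (-1)·8 + 3·(-12); (-1)·(-16) + 5·8 + (-3)·(-12); 3·(-16) + (-3)·8 + 9·(-12)) = (-124, 92, -180)
Kw2 = (-1252, 1124, -2268)
w2·Kw2 = (-124)·(-1252) + 92·1124 + (-180)·(-2268) = 666896; w2·w2 = (-124)·(-124) + 92·92 + (-180)·(-180) = 56240
λ ≈ 666896/56240 = 11.85804

11.85804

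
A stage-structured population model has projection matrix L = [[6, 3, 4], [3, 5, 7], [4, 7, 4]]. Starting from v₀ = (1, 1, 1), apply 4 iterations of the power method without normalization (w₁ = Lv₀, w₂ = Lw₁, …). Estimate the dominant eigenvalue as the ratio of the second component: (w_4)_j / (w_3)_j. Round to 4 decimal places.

λ ≈ 14.4214

w1 = Lv₀ = (6·1 + 3·1 + 4·1; 3·1 + 5·1 + 7·1; 4·1 + 7·1 + 4·1) = (13, 15, 15)
w2 = Lw1 = (6·13 + 3·15 + 4·15; 3·13 + 5·15 + 7·15; 4·13 + 7·15 + 4·15) = (183, 219, 217)
w3 = Lw2 = (2623, 3163, 3133)
w4 = Lw3 = (37759, 45615, 45165)
Ratio at component: 45615 / 3163 = 14.4214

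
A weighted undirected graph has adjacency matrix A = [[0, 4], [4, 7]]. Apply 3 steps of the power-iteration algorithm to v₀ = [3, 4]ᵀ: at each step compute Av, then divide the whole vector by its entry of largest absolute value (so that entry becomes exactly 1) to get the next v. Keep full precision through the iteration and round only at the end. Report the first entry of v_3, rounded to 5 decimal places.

Av0 = (16.000000, 40.000000); divide by 40.000000 → v1 = (0.400000, 1.000000)
Av1 = (4.000000, 8.600000); divide by 8.600000 → v2 = (0.465116, 1.000000)
Av2 = (4.000000, 8.860465); divide by 8.860465 → v3 = (0.451444, 1.000000)
Requested entry of v3: 1376/3048 = 0.45144

0.45144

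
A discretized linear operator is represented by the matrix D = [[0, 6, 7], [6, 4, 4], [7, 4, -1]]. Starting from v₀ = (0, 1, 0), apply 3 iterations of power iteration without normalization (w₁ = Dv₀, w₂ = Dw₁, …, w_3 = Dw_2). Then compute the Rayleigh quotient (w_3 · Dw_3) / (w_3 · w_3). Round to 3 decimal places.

w1 = Dv₀ = (0·0 + 6·1 + 7·0; 6·0 + 4·1 + 4·0; 7·0 + 4·1 + (-1)·0) = (6, 4, 4)
w2 = Dw1 = (0·6 + 6·4 + 7·4; 6·6 + 4·4 + 4·4; 7·6 + 4·4 + (-1)·4) = (52, 68, 54)
w3 = Dw2 = (786, 800, 582)
Dw3 = (8874, 10244, 8120)
w3·Dw3 = 786·8874 + 800·10244 + 582·8120 = 19896004; w3·w3 = 786·786 + 800·800 + 582·582 = 1596520
λ ≈ 19896004/1596520 = 12.462

12.462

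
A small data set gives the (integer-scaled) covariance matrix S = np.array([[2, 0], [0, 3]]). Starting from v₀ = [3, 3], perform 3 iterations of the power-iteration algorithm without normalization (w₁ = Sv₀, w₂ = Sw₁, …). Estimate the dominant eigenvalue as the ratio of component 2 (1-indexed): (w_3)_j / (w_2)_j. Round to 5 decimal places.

w1 = Sv₀ = (6, 9)
w2 = Sw1 = (12, 27)
w3 = Sw2 = (24, 81)
Ratio at component: 81 / 27 = 3.00000

λ ≈ 3.00000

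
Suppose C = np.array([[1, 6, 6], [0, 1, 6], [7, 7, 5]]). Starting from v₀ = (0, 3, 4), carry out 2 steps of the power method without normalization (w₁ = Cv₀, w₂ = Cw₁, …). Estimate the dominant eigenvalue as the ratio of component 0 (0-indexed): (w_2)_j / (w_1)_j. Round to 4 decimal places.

w1 = Cv₀ = (42, 27, 41)
w2 = Cw1 = (450, 273, 688)
Ratio at component: 450 / 42 = 10.7143

λ ≈ 10.7143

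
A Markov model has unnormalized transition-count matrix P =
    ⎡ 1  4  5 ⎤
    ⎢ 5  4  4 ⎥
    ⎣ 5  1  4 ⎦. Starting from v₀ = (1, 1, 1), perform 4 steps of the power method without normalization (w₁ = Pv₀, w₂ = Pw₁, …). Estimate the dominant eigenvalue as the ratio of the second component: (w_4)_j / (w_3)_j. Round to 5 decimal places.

10.77338

w1 = Pv₀ = (1·1 + 4·1 + 5·1; 5·1 + 4·1 + 4·1; 5·1 + 1·1 + 4·1) = (10, 13, 10)
w2 = Pw1 = (1·10 + 4·13 + 5·10; 5·10 + 4·13 + 4·10; 5·10 + 1·13 + 4·10) = (112, 142, 103)
w3 = Pw2 = (1195, 1540, 1114)
w4 = Pw3 = (12925, 16591, 11971)
Ratio at component: 16591 / 1540 = 10.77338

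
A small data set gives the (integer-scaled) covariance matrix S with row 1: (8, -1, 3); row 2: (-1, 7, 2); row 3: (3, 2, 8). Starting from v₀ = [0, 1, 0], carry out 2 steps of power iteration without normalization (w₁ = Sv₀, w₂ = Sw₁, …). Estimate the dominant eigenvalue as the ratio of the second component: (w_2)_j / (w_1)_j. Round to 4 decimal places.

7.7143

w1 = Sv₀ = (-1, 7, 2)
w2 = Sw1 = (-9, 54, 27)
Ratio at component: 54 / 7 = 7.7143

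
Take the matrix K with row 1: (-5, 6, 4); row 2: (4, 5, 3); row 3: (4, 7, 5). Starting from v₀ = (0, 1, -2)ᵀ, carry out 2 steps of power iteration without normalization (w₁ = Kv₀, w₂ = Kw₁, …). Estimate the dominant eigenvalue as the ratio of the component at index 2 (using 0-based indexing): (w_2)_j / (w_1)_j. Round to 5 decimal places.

10.00000

w1 = Kv₀ = ((-5)·0 + 6·1 + 4·(-2); 4·0 + 5·1 + 3·(-2); 4·0 + 7·1 + 5·(-2)) = (-2, -1, -3)
w2 = Kw1 = ((-5)·(-2) + 6·(-1) + 4·(-3); 4·(-2) + 5·(-1) + 3·(-3); 4·(-2) + 7·(-1) + 5·(-3)) = (-8, -22, -30)
Ratio at component: -30 / -3 = 10.00000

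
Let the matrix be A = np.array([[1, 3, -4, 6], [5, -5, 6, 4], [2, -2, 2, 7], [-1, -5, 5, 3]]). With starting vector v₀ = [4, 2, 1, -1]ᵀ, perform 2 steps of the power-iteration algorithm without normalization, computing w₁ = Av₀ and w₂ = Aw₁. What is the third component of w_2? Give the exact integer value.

w1 = Av₀ = (1·4 + 3·2 + (-4)·1 + 6·(-1); 5·4 + (-5)·2 + 6·1 + 4·(-1); 2·4 + (-2)·2 + 2·1 + 7·(-1); (-1)·4 + (-5)·2 + 5·1 + 3·(-1)) = (0, 12, -1, -12)
w2 = Aw1 = (1·0 + 3·12 + (-4)·(-1) + 6·(-12); 5·0 + (-5)·12 + 6·(-1) + 4·(-12); 2·0 + (-2)·12 + 2·(-1) + 7·(-12); (-1)·0 + (-5)·12 + 5·(-1) + 3·(-12)) = (-32, -114, -110, -101)
The requested component of w2 is -110.

-110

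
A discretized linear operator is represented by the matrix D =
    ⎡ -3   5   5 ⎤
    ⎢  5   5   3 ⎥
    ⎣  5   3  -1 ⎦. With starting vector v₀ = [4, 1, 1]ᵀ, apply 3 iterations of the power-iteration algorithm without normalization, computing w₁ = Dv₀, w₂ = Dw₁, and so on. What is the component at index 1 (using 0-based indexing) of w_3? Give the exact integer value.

w1 = Dv₀ = ((-3)·4 + 5·1 + 5·1; 5·4 + 5·1 + 3·1; 5·4 + 3·1 + (-1)·1) = (-2, 28, 22)
w2 = Dw1 = ((-3)·(-2) + 5·28 + 5·22; 5·(-2) + 5·28 + 3·22; 5·(-2) + 3·28 + (-1)·22) = (256, 196, 52)
w3 = Dw2 = (472, 2416, 1816)
The requested component of w3 is 2416.

2416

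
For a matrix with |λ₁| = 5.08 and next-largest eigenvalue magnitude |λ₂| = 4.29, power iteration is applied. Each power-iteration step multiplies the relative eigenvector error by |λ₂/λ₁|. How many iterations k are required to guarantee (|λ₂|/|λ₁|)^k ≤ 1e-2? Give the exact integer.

28

|λ₂/λ₁| = 4.29/5.08 = 0.84449
Need k ≥ ln(1e-2) / ln(0.84449) = -4.6052 / -0.1690 ≈ 27.246
Smallest integer k satisfying the bound: 28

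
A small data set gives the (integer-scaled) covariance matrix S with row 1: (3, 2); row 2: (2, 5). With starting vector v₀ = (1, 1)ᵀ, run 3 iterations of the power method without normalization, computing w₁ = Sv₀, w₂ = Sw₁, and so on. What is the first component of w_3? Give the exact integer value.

177

w1 = Sv₀ = (5, 7)
w2 = Sw1 = (29, 45)
w3 = Sw2 = (177, 283)
The requested component of w3 is 177.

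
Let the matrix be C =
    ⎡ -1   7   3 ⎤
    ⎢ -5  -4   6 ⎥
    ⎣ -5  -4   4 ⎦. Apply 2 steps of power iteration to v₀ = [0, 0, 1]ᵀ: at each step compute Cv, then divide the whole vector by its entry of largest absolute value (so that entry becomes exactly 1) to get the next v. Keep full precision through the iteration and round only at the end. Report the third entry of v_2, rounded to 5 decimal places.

-0.45098

Cv0 = (3.000000, 6.000000, 4.000000); divide by 6.000000 → v1 = (0.500000, 1.000000, 0.666667)
Cv1 = (8.500000, -2.500000, -3.833333); divide by 8.500000 → v2 = (1.000000, -0.294118, -0.450980)
Requested entry of v2: -23/51 = -0.45098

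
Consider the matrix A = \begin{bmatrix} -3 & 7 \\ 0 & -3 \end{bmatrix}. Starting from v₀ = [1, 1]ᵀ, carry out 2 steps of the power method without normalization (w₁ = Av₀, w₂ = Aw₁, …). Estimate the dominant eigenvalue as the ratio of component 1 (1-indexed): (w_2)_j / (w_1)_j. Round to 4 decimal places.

w1 = Av₀ = (4, -3)
w2 = Aw1 = (-33, 9)
Ratio at component: -33 / 4 = -8.2500

-8.2500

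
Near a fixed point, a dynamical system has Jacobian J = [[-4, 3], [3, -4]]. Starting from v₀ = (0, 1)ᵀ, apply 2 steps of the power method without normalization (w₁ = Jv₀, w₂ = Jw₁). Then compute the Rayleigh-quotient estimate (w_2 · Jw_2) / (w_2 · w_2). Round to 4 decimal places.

λ ≈ -6.9975

w1 = Jv₀ = (3, -4)
w2 = Jw1 = (-24, 25)
Jw2 = (171, -172)
w2·Jw2 = (-24)·171 + 25·(-172) = -8404; w2·w2 = (-24)·(-24) + 25·25 = 1201
λ ≈ -8404/1201 = -6.9975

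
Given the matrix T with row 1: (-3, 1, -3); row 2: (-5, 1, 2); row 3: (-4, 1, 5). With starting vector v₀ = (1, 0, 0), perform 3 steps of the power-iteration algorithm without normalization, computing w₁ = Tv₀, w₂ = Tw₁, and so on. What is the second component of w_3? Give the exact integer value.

w1 = Tv₀ = ((-3)·1 + 1·0 + (-3)·0; (-5)·1 + 1·0 + 2·0; (-4)·1 + 1·0 + 5·0) = (-3, -5, -4)
w2 = Tw1 = ((-3)·(-3) + 1·(-5) + (-3)·(-4); (-5)·(-3) + 1·(-5) + 2·(-4); (-4)·(-3) + 1·(-5) + 5·(-4)) = (16, 2, -13)
w3 = Tw2 = (-7, -104, -127)
The requested component of w3 is -104.

-104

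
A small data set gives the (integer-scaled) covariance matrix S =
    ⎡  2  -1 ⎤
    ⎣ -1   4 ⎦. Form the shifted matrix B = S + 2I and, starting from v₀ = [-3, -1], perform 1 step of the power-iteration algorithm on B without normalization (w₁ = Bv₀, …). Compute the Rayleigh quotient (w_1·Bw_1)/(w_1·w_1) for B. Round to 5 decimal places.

B = S + 2I has rows (4, -1); (-1, 6)
w1 = Bv₀ = (4·(-3) + (-1)·(-1); (-1)·(-3) + 6·(-1)) = (-11, -3)
Bw1 = (-41, -7)
w1·Bw1 = 472; w1·w1 = 130; μ ≈ 472/130 = 3.63077

μ ≈ 3.63077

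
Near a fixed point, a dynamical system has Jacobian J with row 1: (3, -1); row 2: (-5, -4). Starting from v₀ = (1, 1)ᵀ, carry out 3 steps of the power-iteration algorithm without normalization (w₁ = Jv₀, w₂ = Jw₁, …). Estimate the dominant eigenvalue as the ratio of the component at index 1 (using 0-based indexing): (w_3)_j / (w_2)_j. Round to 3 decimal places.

w1 = Jv₀ = (3·1 + (-1)·1; (-5)·1 + (-4)·1) = (2, -9)
w2 = Jw1 = (3·2 + (-1)·(-9); (-5)·2 + (-4)·(-9)) = (15, 26)
w3 = Jw2 = (19, -179)
Ratio at component: -179 / 26 = -6.885

-6.885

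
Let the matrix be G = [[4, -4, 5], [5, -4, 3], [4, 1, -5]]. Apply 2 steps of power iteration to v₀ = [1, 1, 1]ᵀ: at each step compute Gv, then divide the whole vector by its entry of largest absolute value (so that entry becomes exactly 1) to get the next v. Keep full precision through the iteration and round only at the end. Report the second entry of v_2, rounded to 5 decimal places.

Gv0 = (5.000000, 4.000000, 0.000000); divide by 5.000000 → v1 = (1.000000, 0.800000, 0.000000)
Gv1 = (0.800000, 1.800000, 4.800000); divide by 4.800000 → v2 = (0.166667, 0.375000, 1.000000)
Requested entry of v2: 9/24 = 0.37500

0.37500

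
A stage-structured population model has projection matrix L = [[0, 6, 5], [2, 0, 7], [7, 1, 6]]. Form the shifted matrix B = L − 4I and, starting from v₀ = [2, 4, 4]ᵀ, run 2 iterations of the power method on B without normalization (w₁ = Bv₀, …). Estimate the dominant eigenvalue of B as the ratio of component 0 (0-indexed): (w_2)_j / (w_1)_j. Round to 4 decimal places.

B = L − 4I has rows (-4, 6, 5); (2, -4, 7); (7, 1, 2)
w1 = Bv₀ = ((-4)·2 + 6·4 + 5·4; 2·2 + (-4)·4 + 7·4; 7·2 + 1·4 + 2·4) = (36, 16, 26)
w2 = Bw1 = ((-4)·36 + 6·16 + 5·26; 2·36 + (-4)·16 + 7·26; 7·36 + 1·16 + 2·26) = (82, 190, 320)
Ratio: 82/36 = 2.2778

2.2778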